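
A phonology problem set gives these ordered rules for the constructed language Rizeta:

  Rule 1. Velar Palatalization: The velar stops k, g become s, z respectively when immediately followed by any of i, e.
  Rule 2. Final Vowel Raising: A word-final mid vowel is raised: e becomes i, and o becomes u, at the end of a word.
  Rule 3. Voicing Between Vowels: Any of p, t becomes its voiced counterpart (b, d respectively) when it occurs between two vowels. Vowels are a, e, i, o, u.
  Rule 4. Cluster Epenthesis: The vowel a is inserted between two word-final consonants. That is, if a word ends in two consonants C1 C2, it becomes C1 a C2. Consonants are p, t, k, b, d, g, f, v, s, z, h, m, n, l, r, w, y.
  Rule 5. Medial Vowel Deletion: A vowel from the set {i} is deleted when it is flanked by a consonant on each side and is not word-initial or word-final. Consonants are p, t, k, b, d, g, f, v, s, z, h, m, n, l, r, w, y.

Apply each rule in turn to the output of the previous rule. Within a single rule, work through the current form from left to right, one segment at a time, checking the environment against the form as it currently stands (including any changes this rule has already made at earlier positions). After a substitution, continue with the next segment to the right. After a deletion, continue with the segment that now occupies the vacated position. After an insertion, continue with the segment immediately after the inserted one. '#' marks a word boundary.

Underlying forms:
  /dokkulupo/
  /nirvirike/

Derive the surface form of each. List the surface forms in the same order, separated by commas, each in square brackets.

/dokkulupo/:
  Rule 1 Velar Palatalization: no change — [dokkulupo]
  Rule 2 Final Vowel Raising: [dokkulupo] → [dokkulupu]
  Rule 3 Voicing Between Vowels: [dokkulupu] → [dokkulubu]
  Rule 4 Cluster Epenthesis: no change — [dokkulubu]
  Rule 5 Medial Vowel Deletion: no change — [dokkulubu]
/nirvirike/:
  Rule 1 Velar Palatalization: [nirvirike] → [nirvirise]
  Rule 2 Final Vowel Raising: [nirvirise] → [nirvirisi]
  Rule 3 Voicing Between Vowels: no change — [nirvirisi]
  Rule 4 Cluster Epenthesis: no change — [nirvirisi]
  Rule 5 Medial Vowel Deletion: [nirvirisi] → [nrvrsi]

[dokkulubu], [nrvrsi]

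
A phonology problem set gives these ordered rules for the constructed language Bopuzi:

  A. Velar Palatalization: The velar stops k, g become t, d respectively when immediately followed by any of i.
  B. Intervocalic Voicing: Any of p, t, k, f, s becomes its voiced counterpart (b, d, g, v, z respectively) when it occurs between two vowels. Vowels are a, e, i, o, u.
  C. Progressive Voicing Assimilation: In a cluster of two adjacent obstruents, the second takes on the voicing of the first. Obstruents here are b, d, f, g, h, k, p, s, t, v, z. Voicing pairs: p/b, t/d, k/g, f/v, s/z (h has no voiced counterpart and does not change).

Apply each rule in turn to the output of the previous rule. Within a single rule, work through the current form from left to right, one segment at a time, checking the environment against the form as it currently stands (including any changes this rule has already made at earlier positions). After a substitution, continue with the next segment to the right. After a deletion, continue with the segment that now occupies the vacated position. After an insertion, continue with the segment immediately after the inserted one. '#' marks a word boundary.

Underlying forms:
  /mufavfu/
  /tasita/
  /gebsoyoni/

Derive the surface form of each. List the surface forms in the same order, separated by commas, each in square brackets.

[muvavvu], [tazida], [gebzoyoni]

/mufavfu/:
  A Velar Palatalization: no change — [mufavfu]
  B Intervocalic Voicing: [mufavfu] → [muvavfu]
  C Progressive Voicing Assimilation: [muvavfu] → [muvavvu]
/tasita/:
  A Velar Palatalization: no change — [tasita]
  B Intervocalic Voicing: [tasita] → [tazida]
  C Progressive Voicing Assimilation: no change — [tazida]
/gebsoyoni/:
  A Velar Palatalization: no change — [gebsoyoni]
  B Intervocalic Voicing: no change — [gebsoyoni]
  C Progressive Voicing Assimilation: [gebsoyoni] → [gebzoyoni]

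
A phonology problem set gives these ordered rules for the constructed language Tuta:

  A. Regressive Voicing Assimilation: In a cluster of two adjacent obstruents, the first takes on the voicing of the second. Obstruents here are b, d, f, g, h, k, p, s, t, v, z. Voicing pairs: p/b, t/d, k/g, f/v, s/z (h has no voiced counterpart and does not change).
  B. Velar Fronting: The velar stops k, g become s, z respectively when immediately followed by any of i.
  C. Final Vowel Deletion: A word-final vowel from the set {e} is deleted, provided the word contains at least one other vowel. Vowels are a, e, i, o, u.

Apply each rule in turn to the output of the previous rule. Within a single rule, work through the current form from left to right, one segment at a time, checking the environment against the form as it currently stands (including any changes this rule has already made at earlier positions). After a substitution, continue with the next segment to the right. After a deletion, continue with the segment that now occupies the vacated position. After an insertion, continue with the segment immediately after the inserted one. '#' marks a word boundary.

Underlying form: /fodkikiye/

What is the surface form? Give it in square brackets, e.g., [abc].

[fotsisiy]

A Regressive Voicing Assimilation: [fodkikiye] → [fotkikiye]
B Velar Fronting: [fotkikiye] → [fotsisiye]
C Final Vowel Deletion: [fotsisiye] → [fotsisiy]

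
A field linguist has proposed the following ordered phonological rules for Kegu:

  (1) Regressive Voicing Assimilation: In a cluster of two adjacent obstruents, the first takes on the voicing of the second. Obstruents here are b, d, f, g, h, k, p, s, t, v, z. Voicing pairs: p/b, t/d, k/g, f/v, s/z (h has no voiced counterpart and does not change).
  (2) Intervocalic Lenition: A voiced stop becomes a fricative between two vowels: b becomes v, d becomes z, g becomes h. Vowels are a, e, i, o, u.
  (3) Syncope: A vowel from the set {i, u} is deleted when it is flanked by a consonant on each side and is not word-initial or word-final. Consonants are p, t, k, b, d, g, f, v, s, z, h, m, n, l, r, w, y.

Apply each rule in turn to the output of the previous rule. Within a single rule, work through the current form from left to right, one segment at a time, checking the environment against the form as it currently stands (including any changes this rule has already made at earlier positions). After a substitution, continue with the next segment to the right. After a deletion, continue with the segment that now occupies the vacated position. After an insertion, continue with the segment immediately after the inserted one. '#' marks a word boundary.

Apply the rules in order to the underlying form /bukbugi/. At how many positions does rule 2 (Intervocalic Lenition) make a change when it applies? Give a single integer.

1

(1) Regressive Voicing Assimilation: [bukbugi] → [bugbugi]
(2) Intervocalic Lenition: [bugbugi] → [bugbuhi]
(3) Syncope: [bugbuhi] → [bgbhi]
Rule 2 changed 1 position(s).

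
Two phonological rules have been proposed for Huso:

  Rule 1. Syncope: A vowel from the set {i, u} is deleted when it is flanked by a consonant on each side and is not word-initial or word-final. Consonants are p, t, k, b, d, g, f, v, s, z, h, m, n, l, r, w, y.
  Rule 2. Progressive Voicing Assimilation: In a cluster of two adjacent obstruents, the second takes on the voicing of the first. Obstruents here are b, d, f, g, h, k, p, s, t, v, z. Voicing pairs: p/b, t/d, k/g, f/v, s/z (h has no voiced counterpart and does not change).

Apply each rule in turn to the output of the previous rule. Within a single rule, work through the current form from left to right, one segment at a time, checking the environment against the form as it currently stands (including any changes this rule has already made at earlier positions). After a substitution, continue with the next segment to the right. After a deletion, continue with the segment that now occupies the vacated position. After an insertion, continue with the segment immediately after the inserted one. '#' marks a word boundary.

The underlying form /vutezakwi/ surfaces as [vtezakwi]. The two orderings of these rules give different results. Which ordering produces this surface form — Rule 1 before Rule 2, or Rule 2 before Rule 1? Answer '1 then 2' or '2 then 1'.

2 then 1

Order 1 then 2:
  1 Syncope: [vutezakwi] → [vtezakwi]
  2 Progressive Voicing Assimilation: [vtezakwi] → [vdezakwi]
  result: [vdezakwi]
Order 2 then 1:
  2 Progressive Voicing Assimilation: no change — [vutezakwi]
  1 Syncope: [vutezakwi] → [vtezakwi]
  result: [vtezakwi]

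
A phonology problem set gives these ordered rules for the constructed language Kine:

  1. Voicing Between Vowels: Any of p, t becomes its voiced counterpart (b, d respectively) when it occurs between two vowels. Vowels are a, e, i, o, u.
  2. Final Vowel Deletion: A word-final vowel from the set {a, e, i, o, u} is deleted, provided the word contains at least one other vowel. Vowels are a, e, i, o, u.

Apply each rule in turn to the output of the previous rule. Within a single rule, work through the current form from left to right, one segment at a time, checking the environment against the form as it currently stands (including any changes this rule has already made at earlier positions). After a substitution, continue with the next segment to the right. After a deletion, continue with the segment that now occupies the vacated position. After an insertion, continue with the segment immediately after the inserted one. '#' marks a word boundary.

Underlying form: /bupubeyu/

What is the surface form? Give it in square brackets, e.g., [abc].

[bububey]

1 Voicing Between Vowels: [bupubeyu] → [bububeyu]
2 Final Vowel Deletion: [bububeyu] → [bububey]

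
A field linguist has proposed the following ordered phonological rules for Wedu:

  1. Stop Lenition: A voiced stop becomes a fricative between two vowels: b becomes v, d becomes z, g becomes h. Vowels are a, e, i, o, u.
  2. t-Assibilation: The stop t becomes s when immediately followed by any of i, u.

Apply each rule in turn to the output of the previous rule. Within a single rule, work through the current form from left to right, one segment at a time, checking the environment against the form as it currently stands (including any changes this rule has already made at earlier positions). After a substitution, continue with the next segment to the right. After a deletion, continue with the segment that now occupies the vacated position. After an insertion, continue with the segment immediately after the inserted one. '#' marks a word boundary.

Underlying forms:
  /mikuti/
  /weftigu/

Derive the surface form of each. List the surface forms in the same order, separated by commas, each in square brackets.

[mikusi], [wefsihu]

/mikuti/:
  1 Stop Lenition: no change — [mikuti]
  2 t-Assibilation: [mikuti] → [mikusi]
/weftigu/:
  1 Stop Lenition: [weftigu] → [weftihu]
  2 t-Assibilation: [weftihu] → [wefsihu]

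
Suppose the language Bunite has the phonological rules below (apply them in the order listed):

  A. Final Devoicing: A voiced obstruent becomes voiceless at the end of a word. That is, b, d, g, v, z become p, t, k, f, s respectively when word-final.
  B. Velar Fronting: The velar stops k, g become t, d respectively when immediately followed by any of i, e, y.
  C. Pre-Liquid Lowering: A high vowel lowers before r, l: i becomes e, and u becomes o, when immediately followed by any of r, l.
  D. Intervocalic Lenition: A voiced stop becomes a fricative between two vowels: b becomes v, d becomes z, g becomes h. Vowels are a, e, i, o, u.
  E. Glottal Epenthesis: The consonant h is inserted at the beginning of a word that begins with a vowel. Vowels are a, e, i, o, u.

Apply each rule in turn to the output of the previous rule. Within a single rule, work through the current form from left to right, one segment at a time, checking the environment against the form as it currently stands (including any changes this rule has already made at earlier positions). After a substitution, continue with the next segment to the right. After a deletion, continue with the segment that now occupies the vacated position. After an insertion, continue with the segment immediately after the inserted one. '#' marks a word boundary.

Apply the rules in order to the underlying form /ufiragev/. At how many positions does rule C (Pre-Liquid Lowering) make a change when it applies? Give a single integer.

1

A Final Devoicing: [ufiragev] → [ufiragef]
B Velar Fronting: [ufiragef] → [ufiradef]
C Pre-Liquid Lowering: [ufiradef] → [uferadef]
D Intervocalic Lenition: [uferadef] → [uferazef]
E Glottal Epenthesis: [uferazef] → [huferazef]
Rule C changed 1 position(s).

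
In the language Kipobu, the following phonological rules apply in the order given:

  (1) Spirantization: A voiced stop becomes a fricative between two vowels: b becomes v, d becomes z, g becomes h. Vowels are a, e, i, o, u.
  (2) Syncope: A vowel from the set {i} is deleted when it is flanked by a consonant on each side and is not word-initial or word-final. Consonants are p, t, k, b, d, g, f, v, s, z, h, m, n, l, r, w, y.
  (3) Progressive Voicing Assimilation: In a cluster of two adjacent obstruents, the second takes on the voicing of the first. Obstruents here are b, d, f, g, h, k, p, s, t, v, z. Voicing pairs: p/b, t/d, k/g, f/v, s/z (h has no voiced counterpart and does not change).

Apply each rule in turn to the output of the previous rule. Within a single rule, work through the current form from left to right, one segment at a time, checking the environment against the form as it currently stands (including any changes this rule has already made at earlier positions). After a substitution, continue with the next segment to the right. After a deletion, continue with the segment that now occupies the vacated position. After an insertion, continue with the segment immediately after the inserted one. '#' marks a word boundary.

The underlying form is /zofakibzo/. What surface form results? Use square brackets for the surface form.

[zofakpso]

(1) Spirantization: no change — [zofakibzo]
(2) Syncope: [zofakibzo] → [zofakbzo]
(3) Progressive Voicing Assimilation: [zofakbzo] → [zofakpso]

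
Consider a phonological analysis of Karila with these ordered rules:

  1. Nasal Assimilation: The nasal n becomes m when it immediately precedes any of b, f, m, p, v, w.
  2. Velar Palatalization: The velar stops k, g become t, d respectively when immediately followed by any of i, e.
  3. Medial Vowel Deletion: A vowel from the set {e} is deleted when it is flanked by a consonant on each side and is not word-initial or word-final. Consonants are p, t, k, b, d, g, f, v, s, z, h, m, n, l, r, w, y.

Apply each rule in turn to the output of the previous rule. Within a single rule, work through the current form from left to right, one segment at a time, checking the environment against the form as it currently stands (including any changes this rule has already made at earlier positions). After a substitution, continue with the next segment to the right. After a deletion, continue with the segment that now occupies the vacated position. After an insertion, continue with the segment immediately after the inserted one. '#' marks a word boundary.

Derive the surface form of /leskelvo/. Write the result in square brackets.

1 Nasal Assimilation: no change — [leskelvo]
2 Velar Palatalization: [leskelvo] → [lestelvo]
3 Medial Vowel Deletion: [lestelvo] → [lstlvo]

[lstlvo]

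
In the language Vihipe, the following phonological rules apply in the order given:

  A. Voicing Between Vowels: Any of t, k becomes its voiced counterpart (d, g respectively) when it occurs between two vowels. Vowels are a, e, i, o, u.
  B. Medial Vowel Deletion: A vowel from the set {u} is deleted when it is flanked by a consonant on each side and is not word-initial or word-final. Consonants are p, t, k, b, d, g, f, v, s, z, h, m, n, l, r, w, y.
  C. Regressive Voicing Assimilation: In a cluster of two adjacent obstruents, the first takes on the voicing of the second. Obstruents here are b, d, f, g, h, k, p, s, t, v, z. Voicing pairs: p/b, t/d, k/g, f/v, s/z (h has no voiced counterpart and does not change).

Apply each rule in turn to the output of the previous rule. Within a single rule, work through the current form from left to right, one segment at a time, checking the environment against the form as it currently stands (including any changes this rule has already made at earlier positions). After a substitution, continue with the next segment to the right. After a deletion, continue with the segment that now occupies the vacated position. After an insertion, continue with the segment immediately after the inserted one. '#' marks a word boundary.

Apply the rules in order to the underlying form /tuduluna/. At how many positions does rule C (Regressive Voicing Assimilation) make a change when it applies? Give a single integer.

1

A Voicing Between Vowels: no change — [tuduluna]
B Medial Vowel Deletion: [tuduluna] → [tdlna]
C Regressive Voicing Assimilation: [tdlna] → [ddlna]
Rule C changed 1 position(s).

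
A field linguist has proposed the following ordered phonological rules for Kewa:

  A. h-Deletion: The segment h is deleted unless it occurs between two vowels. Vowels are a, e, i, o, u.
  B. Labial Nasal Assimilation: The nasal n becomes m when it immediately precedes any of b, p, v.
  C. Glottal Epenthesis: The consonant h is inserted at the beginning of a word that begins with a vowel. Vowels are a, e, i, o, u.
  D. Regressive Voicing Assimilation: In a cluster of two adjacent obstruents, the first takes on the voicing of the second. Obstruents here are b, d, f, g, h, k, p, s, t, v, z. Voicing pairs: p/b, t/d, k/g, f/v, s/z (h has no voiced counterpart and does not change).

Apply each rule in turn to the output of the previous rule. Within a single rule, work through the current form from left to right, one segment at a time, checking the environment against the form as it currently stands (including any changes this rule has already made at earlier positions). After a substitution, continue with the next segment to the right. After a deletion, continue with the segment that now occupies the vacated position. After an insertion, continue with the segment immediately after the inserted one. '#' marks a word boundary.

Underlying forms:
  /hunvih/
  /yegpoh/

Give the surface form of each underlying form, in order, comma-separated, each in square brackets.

/hunvih/:
  A h-Deletion: [hunvih] → [unvi]
  B Labial Nasal Assimilation: [unvi] → [umvi]
  C Glottal Epenthesis: [umvi] → [humvi]
  D Regressive Voicing Assimilation: no change — [humvi]
/yegpoh/:
  A h-Deletion: [yegpoh] → [yegpo]
  B Labial Nasal Assimilation: no change — [yegpo]
  C Glottal Epenthesis: no change — [yegpo]
  D Regressive Voicing Assimilation: [yegpo] → [yekpo]

[humvi], [yekpo]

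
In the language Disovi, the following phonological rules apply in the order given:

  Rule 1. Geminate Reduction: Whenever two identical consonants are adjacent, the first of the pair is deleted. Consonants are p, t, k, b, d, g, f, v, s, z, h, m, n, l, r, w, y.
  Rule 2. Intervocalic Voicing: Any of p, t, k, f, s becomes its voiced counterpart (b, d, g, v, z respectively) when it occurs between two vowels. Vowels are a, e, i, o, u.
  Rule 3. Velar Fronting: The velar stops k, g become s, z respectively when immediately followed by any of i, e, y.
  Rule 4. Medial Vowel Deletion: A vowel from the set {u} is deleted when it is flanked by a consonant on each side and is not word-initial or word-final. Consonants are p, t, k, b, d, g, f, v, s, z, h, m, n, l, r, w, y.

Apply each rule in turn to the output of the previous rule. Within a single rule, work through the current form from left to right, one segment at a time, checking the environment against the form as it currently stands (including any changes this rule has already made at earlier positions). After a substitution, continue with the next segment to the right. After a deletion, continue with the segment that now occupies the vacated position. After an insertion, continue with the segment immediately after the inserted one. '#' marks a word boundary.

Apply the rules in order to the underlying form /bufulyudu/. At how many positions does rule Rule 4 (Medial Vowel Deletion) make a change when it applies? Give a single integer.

3

Rule 1 Geminate Reduction: no change — [bufulyudu]
Rule 2 Intervocalic Voicing: [bufulyudu] → [buvulyudu]
Rule 3 Velar Fronting: no change — [buvulyudu]
Rule 4 Medial Vowel Deletion: [buvulyudu] → [bvlydu]
Rule Rule 4 changed 3 position(s).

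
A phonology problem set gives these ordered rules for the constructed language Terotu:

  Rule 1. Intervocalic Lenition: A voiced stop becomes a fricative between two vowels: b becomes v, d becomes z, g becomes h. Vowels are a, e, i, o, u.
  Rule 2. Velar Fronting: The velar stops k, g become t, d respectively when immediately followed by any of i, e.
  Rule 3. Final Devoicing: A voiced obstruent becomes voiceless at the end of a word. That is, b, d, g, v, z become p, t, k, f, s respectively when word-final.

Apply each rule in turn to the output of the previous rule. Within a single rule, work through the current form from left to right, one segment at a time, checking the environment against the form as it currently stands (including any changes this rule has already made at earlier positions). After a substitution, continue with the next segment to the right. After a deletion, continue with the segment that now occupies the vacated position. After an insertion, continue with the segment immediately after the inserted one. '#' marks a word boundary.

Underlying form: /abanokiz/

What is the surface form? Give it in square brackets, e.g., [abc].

[avanotis]

Rule 1 Intervocalic Lenition: [abanokiz] → [avanokiz]
Rule 2 Velar Fronting: [avanokiz] → [avanotiz]
Rule 3 Final Devoicing: [avanotiz] → [avanotis]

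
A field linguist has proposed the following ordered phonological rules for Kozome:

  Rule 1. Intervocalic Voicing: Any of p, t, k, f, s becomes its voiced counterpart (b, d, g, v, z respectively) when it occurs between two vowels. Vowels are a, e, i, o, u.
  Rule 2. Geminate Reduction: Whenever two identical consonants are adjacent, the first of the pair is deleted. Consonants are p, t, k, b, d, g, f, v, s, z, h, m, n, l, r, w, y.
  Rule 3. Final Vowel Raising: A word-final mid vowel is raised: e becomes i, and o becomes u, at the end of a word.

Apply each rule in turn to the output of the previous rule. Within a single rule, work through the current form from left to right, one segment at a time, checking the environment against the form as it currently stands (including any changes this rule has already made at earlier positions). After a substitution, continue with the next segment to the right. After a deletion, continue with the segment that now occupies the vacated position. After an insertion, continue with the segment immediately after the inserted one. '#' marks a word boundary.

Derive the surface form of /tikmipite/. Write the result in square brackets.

Rule 1 Intervocalic Voicing: [tikmipite] → [tikmibide]
Rule 2 Geminate Reduction: no change — [tikmibide]
Rule 3 Final Vowel Raising: [tikmibide] → [tikmibidi]

[tikmibidi]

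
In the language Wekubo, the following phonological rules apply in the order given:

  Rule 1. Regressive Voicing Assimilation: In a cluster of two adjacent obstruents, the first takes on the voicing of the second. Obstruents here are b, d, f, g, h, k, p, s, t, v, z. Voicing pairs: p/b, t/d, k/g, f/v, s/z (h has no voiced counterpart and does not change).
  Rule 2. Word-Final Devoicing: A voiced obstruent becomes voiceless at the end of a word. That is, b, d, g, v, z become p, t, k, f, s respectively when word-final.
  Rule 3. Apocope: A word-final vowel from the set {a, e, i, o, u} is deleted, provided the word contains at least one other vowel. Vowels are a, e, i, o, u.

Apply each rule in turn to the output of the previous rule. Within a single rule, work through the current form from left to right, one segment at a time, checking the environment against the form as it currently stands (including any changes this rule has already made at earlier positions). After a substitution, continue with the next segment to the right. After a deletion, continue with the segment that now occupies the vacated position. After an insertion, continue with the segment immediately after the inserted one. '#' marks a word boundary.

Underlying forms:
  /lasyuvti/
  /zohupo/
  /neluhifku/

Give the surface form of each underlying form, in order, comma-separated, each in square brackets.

[lasyuft], [zohup], [neluhifk]

/lasyuvti/:
  Rule 1 Regressive Voicing Assimilation: [lasyuvti] → [lasyufti]
  Rule 2 Word-Final Devoicing: no change — [lasyufti]
  Rule 3 Apocope: [lasyufti] → [lasyuft]
/zohupo/:
  Rule 1 Regressive Voicing Assimilation: no change — [zohupo]
  Rule 2 Word-Final Devoicing: no change — [zohupo]
  Rule 3 Apocope: [zohupo] → [zohup]
/neluhifku/:
  Rule 1 Regressive Voicing Assimilation: no change — [neluhifku]
  Rule 2 Word-Final Devoicing: no change — [neluhifku]
  Rule 3 Apocope: [neluhifku] → [neluhifk]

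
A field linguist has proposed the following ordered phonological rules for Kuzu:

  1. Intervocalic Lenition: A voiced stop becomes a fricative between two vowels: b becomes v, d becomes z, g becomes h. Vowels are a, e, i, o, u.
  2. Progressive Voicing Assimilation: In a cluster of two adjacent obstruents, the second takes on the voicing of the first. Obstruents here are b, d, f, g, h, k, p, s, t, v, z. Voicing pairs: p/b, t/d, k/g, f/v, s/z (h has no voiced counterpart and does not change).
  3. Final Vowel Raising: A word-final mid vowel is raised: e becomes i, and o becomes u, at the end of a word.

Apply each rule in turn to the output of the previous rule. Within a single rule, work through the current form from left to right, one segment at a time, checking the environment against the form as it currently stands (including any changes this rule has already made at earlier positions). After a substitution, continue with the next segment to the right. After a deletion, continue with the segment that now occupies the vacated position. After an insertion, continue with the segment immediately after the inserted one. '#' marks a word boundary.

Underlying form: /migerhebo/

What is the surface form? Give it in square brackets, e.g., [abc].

[miherhevu]

1 Intervocalic Lenition: [migerhebo] → [miherhevo]
2 Progressive Voicing Assimilation: no change — [miherhevo]
3 Final Vowel Raising: [miherhevo] → [miherhevu]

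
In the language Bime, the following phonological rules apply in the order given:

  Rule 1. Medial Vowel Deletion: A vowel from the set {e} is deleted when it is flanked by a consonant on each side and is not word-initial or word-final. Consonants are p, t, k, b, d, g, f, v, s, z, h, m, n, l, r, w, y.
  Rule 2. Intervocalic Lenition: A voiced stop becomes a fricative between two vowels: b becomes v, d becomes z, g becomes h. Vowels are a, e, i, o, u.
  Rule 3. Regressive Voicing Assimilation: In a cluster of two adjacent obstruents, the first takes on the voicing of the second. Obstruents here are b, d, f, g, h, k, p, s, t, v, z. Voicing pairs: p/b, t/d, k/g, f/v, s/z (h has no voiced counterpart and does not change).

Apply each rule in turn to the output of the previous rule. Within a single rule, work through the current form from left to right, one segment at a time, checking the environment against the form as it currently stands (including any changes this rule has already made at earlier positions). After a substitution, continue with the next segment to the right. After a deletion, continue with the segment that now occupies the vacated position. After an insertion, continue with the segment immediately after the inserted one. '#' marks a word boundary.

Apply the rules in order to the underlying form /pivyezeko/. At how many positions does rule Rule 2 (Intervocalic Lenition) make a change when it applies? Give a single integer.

Rule 1 Medial Vowel Deletion: [pivyezeko] → [pivyzko]
Rule 2 Intervocalic Lenition: no change — [pivyzko]
Rule 3 Regressive Voicing Assimilation: [pivyzko] → [pivysko]
Rule Rule 2 changed 0 position(s).

0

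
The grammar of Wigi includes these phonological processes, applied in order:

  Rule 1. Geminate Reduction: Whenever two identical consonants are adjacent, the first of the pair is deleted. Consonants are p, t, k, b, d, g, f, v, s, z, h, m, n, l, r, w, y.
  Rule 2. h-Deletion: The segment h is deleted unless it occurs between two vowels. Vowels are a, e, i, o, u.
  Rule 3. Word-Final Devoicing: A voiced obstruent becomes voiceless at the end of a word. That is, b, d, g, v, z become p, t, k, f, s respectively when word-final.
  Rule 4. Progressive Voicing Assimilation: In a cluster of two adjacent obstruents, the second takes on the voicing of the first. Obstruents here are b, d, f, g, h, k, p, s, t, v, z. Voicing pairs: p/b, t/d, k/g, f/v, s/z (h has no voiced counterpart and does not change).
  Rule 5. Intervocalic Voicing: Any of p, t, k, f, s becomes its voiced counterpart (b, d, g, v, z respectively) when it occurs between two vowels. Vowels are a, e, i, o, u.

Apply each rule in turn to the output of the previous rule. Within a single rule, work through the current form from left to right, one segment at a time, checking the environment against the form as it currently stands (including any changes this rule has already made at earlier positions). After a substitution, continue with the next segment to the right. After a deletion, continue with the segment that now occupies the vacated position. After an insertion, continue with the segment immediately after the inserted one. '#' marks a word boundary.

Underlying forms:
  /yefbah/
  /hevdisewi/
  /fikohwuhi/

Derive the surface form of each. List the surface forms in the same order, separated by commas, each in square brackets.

/yefbah/:
  Rule 1 Geminate Reduction: no change — [yefbah]
  Rule 2 h-Deletion: [yefbah] → [yefba]
  Rule 3 Word-Final Devoicing: no change — [yefba]
  Rule 4 Progressive Voicing Assimilation: [yefba] → [yefpa]
  Rule 5 Intervocalic Voicing: no change — [yefpa]
/hevdisewi/:
  Rule 1 Geminate Reduction: no change — [hevdisewi]
  Rule 2 h-Deletion: [hevdisewi] → [evdisewi]
  Rule 3 Word-Final Devoicing: no change — [evdisewi]
  Rule 4 Progressive Voicing Assimilation: no change — [evdisewi]
  Rule 5 Intervocalic Voicing: [evdisewi] → [evdizewi]
/fikohwuhi/:
  Rule 1 Geminate Reduction: no change — [fikohwuhi]
  Rule 2 h-Deletion: [fikohwuhi] → [fikowuhi]
  Rule 3 Word-Final Devoicing: no change — [fikowuhi]
  Rule 4 Progressive Voicing Assimilation: no change — [fikowuhi]
  Rule 5 Intervocalic Voicing: [fikowuhi] → [figowuhi]

[yefpa], [evdizewi], [figowuhi]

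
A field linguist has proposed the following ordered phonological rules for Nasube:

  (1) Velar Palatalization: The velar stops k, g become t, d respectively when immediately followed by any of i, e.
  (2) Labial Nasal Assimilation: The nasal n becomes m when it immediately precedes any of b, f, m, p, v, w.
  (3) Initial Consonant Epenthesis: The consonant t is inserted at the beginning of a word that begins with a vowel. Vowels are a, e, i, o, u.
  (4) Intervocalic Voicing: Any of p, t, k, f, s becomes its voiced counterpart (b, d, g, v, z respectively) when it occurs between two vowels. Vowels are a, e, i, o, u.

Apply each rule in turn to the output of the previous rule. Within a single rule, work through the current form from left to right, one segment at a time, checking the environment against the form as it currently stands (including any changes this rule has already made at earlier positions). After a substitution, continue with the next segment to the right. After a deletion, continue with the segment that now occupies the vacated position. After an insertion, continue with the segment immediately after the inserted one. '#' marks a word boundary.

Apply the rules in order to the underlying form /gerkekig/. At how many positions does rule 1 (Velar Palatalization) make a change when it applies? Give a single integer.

(1) Velar Palatalization: [gerkekig] → [dertetig]
(2) Labial Nasal Assimilation: no change — [dertetig]
(3) Initial Consonant Epenthesis: no change — [dertetig]
(4) Intervocalic Voicing: [dertetig] → [dertedig]
Rule 1 changed 3 position(s).

3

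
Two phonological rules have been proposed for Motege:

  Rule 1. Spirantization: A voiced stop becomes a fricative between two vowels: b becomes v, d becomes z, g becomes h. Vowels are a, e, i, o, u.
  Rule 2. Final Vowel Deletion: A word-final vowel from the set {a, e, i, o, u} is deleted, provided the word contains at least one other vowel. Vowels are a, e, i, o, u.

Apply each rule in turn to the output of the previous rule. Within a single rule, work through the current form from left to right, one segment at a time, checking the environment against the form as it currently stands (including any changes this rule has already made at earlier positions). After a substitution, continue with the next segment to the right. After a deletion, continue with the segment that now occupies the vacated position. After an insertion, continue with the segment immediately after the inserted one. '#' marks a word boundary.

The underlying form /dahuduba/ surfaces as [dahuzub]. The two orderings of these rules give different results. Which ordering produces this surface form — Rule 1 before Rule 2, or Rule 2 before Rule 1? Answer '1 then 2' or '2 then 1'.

Order 1 then 2:
  1 Spirantization: [dahuduba] → [dahuzuva]
  2 Final Vowel Deletion: [dahuzuva] → [dahuzuv]
  result: [dahuzuv]
Order 2 then 1:
  2 Final Vowel Deletion: [dahuduba] → [dahudub]
  1 Spirantization: [dahudub] → [dahuzub]
  result: [dahuzub]

2 then 1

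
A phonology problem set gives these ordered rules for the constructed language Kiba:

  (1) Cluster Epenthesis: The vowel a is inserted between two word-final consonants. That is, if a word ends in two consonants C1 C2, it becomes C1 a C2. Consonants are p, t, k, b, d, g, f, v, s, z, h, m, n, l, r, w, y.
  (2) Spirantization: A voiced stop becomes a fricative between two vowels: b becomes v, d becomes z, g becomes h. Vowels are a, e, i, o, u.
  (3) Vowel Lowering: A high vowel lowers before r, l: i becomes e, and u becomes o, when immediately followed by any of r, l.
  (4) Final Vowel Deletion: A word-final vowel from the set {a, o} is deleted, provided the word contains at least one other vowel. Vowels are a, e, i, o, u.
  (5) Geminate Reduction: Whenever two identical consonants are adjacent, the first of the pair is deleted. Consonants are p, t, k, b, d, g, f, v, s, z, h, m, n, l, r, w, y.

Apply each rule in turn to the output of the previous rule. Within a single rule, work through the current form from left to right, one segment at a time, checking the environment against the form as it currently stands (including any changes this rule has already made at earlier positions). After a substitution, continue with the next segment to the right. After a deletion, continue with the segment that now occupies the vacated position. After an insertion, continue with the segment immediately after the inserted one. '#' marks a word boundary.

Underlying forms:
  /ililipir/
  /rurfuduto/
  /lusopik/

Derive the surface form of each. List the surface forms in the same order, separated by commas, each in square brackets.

/ililipir/:
  (1) Cluster Epenthesis: no change — [ililipir]
  (2) Spirantization: no change — [ililipir]
  (3) Vowel Lowering: [ililipir] → [eleliper]
  (4) Final Vowel Deletion: no change — [eleliper]
  (5) Geminate Reduction: no change — [eleliper]
/rurfuduto/:
  (1) Cluster Epenthesis: no change — [rurfuduto]
  (2) Spirantization: [rurfuduto] → [rurfuzuto]
  (3) Vowel Lowering: [rurfuzuto] → [rorfuzuto]
  (4) Final Vowel Deletion: [rorfuzuto] → [rorfuzut]
  (5) Geminate Reduction: no change — [rorfuzut]
/lusopik/:
  (1) Cluster Epenthesis: no change — [lusopik]
  (2) Spirantization: no change — [lusopik]
  (3) Vowel Lowering: no change — [lusopik]
  (4) Final Vowel Deletion: no change — [lusopik]
  (5) Geminate Reduction: no change — [lusopik]

[eleliper], [rorfuzut], [lusopik]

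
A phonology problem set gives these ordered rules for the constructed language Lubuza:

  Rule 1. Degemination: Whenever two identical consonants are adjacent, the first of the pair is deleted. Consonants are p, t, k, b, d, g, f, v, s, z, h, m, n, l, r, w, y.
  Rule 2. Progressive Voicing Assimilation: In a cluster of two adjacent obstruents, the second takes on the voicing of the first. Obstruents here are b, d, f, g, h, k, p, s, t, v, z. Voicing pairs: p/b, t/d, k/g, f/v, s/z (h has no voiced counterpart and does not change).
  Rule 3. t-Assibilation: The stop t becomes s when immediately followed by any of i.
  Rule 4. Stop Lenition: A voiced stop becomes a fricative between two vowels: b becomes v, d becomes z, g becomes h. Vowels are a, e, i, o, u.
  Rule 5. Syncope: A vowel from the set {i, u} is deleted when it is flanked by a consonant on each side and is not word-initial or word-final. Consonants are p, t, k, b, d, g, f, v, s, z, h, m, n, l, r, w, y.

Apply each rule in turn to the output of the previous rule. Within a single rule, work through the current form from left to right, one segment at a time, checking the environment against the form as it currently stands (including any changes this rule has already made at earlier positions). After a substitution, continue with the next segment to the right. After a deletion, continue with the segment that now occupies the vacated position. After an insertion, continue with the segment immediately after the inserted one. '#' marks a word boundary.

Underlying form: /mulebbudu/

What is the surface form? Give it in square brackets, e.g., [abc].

Rule 1 Degemination: [mulebbudu] → [mulebudu]
Rule 2 Progressive Voicing Assimilation: no change — [mulebudu]
Rule 3 t-Assibilation: no change — [mulebudu]
Rule 4 Stop Lenition: [mulebudu] → [mulevuzu]
Rule 5 Syncope: [mulevuzu] → [mlevzu]

[mlevzu]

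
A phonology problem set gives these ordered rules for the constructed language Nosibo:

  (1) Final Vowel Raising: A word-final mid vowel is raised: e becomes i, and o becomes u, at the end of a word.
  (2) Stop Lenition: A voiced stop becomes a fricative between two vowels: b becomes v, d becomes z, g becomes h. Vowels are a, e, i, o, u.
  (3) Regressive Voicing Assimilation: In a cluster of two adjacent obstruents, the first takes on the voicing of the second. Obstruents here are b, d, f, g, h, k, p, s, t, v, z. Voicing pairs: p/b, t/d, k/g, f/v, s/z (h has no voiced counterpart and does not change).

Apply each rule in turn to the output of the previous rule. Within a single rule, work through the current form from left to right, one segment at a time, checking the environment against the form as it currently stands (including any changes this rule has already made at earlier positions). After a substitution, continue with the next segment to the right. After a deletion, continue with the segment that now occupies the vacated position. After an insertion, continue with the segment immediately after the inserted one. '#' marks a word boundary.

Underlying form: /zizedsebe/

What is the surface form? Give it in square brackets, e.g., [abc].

[zizetsevi]

(1) Final Vowel Raising: [zizedsebe] → [zizedsebi]
(2) Stop Lenition: [zizedsebi] → [zizedsevi]
(3) Regressive Voicing Assimilation: [zizedsevi] → [zizetsevi]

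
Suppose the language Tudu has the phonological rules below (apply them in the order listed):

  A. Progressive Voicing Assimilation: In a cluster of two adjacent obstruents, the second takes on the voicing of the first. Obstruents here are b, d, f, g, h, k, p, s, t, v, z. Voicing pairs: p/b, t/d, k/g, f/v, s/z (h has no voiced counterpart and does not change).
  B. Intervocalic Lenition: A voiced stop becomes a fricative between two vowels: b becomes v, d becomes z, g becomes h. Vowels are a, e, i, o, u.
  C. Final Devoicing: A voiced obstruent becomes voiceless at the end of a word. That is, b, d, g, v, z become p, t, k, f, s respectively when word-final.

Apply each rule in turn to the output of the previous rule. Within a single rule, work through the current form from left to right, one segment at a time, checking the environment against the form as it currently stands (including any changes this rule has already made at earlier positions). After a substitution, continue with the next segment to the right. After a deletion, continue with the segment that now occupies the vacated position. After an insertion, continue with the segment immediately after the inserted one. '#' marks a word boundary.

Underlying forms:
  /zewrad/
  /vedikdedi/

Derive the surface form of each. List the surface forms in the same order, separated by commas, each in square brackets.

[zewrat], [veziktezi]

/zewrad/:
  A Progressive Voicing Assimilation: no change — [zewrad]
  B Intervocalic Lenition: no change — [zewrad]
  C Final Devoicing: [zewrad] → [zewrat]
/vedikdedi/:
  A Progressive Voicing Assimilation: [vedikdedi] → [vediktedi]
  B Intervocalic Lenition: [vediktedi] → [veziktezi]
  C Final Devoicing: no change — [veziktezi]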